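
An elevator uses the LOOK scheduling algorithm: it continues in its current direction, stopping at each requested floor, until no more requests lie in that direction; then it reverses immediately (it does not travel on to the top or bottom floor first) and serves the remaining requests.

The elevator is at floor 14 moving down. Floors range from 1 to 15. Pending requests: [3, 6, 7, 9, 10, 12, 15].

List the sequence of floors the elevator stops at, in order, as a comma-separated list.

Answer: 12, 10, 9, 7, 6, 3, 15

Derivation:
Current: 14, moving DOWN
Serve below first (descending): [12, 10, 9, 7, 6, 3]
Then reverse, serve above (ascending): [15]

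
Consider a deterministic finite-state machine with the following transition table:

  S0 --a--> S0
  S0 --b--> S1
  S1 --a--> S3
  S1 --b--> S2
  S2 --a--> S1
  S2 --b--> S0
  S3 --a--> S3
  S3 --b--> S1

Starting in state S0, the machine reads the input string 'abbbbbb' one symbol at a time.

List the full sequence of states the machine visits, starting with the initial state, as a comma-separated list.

Answer: S0, S0, S1, S2, S0, S1, S2, S0

Derivation:
Start: S0
  read 'a': S0 --a--> S0
  read 'b': S0 --b--> S1
  read 'b': S1 --b--> S2
  read 'b': S2 --b--> S0
  read 'b': S0 --b--> S1
  read 'b': S1 --b--> S2
  read 'b': S2 --b--> S0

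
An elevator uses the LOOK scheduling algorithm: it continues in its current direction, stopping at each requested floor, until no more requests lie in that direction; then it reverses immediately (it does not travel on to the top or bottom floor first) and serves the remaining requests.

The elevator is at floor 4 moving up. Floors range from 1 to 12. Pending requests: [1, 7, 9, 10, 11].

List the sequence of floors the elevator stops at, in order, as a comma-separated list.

Answer: 7, 9, 10, 11, 1

Derivation:
Current: 4, moving UP
Serve above first (ascending): [7, 9, 10, 11]
Then reverse, serve below (descending): [1]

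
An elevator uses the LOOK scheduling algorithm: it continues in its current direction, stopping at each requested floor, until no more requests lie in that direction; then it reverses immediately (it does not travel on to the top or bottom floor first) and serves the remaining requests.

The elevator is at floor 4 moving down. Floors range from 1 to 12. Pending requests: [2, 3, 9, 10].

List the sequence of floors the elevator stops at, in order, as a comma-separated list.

Current: 4, moving DOWN
Serve below first (descending): [3, 2]
Then reverse, serve above (ascending): [9, 10]

Answer: 3, 2, 9, 10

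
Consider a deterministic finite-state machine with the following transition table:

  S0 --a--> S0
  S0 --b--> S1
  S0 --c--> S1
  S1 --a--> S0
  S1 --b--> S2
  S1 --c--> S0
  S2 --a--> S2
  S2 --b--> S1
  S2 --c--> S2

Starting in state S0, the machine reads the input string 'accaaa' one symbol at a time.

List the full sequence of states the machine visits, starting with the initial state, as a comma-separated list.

Start: S0
  read 'a': S0 --a--> S0
  read 'c': S0 --c--> S1
  read 'c': S1 --c--> S0
  read 'a': S0 --a--> S0
  read 'a': S0 --a--> S0
  read 'a': S0 --a--> S0

Answer: S0, S0, S1, S0, S0, S0, S0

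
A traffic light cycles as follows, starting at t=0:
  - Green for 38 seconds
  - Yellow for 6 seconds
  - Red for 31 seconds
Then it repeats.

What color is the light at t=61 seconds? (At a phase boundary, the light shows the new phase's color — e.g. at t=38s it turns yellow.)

Cycle length = 38 + 6 + 31 = 75s
t = 61, phase_t = 61 mod 75 = 61
61 >= 44 → RED

Answer: red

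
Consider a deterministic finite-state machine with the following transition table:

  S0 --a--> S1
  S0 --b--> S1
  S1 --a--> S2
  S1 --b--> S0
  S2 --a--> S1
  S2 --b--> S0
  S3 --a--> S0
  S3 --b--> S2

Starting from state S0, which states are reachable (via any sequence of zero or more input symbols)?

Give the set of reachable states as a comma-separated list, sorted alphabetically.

BFS from S0:
  visit S0: S0--a-->S1 (new), S0--b-->S1 (seen)
  visit S1: S1--a-->S2 (new), S1--b-->S0 (seen)
  visit S2: S2--a-->S1 (seen), S2--b-->S0 (seen)

Answer: S0, S1, S2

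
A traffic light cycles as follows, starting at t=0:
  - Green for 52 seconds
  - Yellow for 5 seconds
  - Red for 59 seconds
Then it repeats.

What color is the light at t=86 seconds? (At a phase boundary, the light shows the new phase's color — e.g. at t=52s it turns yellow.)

Cycle length = 52 + 5 + 59 = 116s
t = 86, phase_t = 86 mod 116 = 86
86 >= 57 → RED

Answer: red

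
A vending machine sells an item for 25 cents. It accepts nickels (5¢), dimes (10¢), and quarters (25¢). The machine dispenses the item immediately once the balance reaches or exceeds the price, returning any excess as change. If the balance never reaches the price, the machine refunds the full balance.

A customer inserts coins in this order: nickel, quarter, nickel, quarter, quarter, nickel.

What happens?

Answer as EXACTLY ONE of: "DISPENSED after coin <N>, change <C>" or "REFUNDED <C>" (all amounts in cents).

Price: 25¢
Coin 1 (nickel, 5¢): balance = 5¢
Coin 2 (quarter, 25¢): balance = 30¢
  → balance >= price → DISPENSE, change = 30 - 25 = 5¢

Answer: DISPENSED after coin 2, change 5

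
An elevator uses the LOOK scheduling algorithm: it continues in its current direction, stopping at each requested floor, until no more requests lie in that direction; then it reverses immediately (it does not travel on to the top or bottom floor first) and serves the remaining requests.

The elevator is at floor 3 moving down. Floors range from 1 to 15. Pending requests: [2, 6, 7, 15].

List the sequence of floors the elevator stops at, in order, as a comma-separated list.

Answer: 2, 6, 7, 15

Derivation:
Current: 3, moving DOWN
Serve below first (descending): [2]
Then reverse, serve above (ascending): [6, 7, 15]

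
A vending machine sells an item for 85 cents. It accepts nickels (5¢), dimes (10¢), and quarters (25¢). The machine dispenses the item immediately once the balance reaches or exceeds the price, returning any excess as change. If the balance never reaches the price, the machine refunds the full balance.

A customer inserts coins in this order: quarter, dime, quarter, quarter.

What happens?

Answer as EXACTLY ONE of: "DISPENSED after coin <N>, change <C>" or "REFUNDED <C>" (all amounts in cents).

Price: 85¢
Coin 1 (quarter, 25¢): balance = 25¢
Coin 2 (dime, 10¢): balance = 35¢
Coin 3 (quarter, 25¢): balance = 60¢
Coin 4 (quarter, 25¢): balance = 85¢
  → balance >= price → DISPENSE, change = 85 - 85 = 0¢

Answer: DISPENSED after coin 4, change 0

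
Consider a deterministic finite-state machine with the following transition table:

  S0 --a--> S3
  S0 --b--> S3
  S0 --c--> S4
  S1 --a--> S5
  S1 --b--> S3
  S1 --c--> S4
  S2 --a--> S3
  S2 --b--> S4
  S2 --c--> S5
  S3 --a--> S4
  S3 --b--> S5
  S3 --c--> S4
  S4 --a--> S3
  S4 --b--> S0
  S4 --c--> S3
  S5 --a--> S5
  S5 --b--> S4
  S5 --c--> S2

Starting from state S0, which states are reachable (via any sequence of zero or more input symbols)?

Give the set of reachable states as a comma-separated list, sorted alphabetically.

Answer: S0, S2, S3, S4, S5

Derivation:
BFS from S0:
  visit S0: S0--a-->S3 (new), S0--b-->S3 (seen), S0--c-->S4 (new)
  visit S3: S3--a-->S4 (seen), S3--b-->S5 (new), S3--c-->S4 (seen)
  visit S4: S4--a-->S3 (seen), S4--b-->S0 (seen), S4--c-->S3 (seen)
  visit S5: S5--a-->S5 (seen), S5--b-->S4 (seen), S5--c-->S2 (new)
  visit S2: S2--a-->S3 (seen), S2--b-->S4 (seen), S2--c-->S5 (seen)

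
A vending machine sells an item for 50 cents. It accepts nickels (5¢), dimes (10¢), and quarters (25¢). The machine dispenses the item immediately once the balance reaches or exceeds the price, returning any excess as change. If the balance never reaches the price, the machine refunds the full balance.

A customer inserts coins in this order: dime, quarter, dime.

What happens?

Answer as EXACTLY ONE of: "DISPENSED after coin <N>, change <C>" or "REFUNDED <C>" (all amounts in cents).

Answer: REFUNDED 45

Derivation:
Price: 50¢
Coin 1 (dime, 10¢): balance = 10¢
Coin 2 (quarter, 25¢): balance = 35¢
Coin 3 (dime, 10¢): balance = 45¢
All coins inserted, balance 45¢ < price 50¢ → REFUND 45¢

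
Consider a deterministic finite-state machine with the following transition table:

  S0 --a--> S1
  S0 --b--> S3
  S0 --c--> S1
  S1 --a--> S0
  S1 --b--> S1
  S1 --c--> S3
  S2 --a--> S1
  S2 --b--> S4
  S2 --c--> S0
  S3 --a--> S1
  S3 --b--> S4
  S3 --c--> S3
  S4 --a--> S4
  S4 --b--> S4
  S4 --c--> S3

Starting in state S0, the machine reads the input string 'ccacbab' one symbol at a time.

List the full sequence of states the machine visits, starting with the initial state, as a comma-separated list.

Answer: S0, S1, S3, S1, S3, S4, S4, S4

Derivation:
Start: S0
  read 'c': S0 --c--> S1
  read 'c': S1 --c--> S3
  read 'a': S3 --a--> S1
  read 'c': S1 --c--> S3
  read 'b': S3 --b--> S4
  read 'a': S4 --a--> S4
  read 'b': S4 --b--> S4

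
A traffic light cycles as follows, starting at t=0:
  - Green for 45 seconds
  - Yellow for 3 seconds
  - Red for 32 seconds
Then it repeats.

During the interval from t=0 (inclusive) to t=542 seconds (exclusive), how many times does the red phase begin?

Answer: 7

Derivation:
Cycle = 45+3+32 = 80s
red phase starts at t = k*80 + 48 for k=0,1,2,...
Need k*80+48 < 542 → k < 6.175
k ∈ {0, ..., 6} → 7 starts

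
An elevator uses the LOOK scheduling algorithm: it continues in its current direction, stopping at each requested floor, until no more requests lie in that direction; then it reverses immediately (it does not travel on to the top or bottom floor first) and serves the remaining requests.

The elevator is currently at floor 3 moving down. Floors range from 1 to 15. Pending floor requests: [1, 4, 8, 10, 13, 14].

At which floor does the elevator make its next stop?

Current floor: 3, direction: down
Requests above: [4, 8, 10, 13, 14]
Requests below: [1]
Moving down and requests lie below → nearest below is max([1]) = 1

Answer: 1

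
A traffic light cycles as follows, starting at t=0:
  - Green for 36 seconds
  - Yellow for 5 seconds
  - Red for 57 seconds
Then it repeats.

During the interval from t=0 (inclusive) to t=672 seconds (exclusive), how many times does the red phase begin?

Cycle = 36+5+57 = 98s
red phase starts at t = k*98 + 41 for k=0,1,2,...
Need k*98+41 < 672 → k < 6.439
k ∈ {0, ..., 6} → 7 starts

Answer: 7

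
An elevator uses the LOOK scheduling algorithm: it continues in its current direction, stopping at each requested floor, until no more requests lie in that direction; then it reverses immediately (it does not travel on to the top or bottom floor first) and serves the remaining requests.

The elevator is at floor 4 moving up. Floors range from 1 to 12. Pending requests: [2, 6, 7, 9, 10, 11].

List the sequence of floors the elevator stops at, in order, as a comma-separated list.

Current: 4, moving UP
Serve above first (ascending): [6, 7, 9, 10, 11]
Then reverse, serve below (descending): [2]

Answer: 6, 7, 9, 10, 11, 2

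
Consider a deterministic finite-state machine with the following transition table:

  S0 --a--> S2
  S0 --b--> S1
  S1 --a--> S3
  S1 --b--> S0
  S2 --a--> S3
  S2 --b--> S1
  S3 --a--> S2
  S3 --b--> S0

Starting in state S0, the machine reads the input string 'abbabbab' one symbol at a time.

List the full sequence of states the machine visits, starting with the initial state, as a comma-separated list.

Answer: S0, S2, S1, S0, S2, S1, S0, S2, S1

Derivation:
Start: S0
  read 'a': S0 --a--> S2
  read 'b': S2 --b--> S1
  read 'b': S1 --b--> S0
  read 'a': S0 --a--> S2
  read 'b': S2 --b--> S1
  read 'b': S1 --b--> S0
  read 'a': S0 --a--> S2
  read 'b': S2 --b--> S1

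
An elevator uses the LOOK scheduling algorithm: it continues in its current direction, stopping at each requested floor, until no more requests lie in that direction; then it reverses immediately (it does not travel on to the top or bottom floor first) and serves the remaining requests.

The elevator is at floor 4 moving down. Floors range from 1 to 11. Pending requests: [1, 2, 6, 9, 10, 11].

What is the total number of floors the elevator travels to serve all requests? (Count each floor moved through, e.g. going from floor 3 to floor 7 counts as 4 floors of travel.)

Answer: 13

Derivation:
Start at floor 4 moving down, LOOK stop order: [2, 1, 6, 9, 10, 11]
  4 → 2: |2-4| = 2, total = 2
  2 → 1: |1-2| = 1, total = 3
  1 → 6: |6-1| = 5, total = 8
  6 → 9: |9-6| = 3, total = 11
  9 → 10: |10-9| = 1, total = 12
  10 → 11: |11-10| = 1, total = 13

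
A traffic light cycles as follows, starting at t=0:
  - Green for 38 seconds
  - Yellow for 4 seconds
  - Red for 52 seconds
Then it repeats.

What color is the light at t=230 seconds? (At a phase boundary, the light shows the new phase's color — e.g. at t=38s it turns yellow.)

Cycle length = 38 + 4 + 52 = 94s
t = 230, phase_t = 230 mod 94 = 42
42 >= 42 → RED

Answer: red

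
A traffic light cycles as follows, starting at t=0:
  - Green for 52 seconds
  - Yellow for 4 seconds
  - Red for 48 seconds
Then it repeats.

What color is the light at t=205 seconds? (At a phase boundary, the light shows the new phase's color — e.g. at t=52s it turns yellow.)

Answer: red

Derivation:
Cycle length = 52 + 4 + 48 = 104s
t = 205, phase_t = 205 mod 104 = 101
101 >= 56 → RED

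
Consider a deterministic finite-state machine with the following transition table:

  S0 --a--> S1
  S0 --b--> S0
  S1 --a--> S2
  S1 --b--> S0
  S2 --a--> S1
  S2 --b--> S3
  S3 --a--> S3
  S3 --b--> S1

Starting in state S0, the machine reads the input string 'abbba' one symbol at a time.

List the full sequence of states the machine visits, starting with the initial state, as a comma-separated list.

Start: S0
  read 'a': S0 --a--> S1
  read 'b': S1 --b--> S0
  read 'b': S0 --b--> S0
  read 'b': S0 --b--> S0
  read 'a': S0 --a--> S1

Answer: S0, S1, S0, S0, S0, S1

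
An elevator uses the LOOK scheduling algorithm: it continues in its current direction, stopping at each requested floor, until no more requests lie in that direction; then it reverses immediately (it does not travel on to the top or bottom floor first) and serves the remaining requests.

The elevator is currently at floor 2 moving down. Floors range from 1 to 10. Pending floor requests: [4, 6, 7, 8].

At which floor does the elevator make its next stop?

Current floor: 2, direction: down
Requests above: [4, 6, 7, 8]
Requests below: []
Moving down but no requests below → reverse; nearest above is min([4, 6, 7, 8]) = 4

Answer: 4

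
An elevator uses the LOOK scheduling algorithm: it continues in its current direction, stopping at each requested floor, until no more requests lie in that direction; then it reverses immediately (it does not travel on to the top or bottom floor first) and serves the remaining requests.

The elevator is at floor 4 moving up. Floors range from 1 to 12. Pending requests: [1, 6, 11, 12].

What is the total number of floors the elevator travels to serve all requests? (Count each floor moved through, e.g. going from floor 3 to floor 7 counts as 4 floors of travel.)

Start at floor 4 moving up, LOOK stop order: [6, 11, 12, 1]
  4 → 6: |6-4| = 2, total = 2
  6 → 11: |11-6| = 5, total = 7
  11 → 12: |12-11| = 1, total = 8
  12 → 1: |1-12| = 11, total = 19

Answer: 19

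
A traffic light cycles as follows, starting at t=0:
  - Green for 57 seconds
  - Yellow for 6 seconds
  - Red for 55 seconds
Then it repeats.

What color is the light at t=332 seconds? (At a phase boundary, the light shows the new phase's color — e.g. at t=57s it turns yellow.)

Answer: red

Derivation:
Cycle length = 57 + 6 + 55 = 118s
t = 332, phase_t = 332 mod 118 = 96
96 >= 63 → RED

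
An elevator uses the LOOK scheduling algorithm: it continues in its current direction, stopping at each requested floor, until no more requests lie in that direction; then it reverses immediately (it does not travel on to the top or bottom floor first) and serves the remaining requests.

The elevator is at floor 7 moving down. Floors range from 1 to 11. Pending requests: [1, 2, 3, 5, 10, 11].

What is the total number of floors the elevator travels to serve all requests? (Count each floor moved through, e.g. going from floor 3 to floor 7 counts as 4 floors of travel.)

Start at floor 7 moving down, LOOK stop order: [5, 3, 2, 1, 10, 11]
  7 → 5: |5-7| = 2, total = 2
  5 → 3: |3-5| = 2, total = 4
  3 → 2: |2-3| = 1, total = 5
  2 → 1: |1-2| = 1, total = 6
  1 → 10: |10-1| = 9, total = 15
  10 → 11: |11-10| = 1, total = 16

Answer: 16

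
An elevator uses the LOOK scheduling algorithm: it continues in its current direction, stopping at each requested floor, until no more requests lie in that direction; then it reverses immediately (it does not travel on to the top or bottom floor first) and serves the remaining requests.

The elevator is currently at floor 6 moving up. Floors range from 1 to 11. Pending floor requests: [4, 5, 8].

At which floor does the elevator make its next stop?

Current floor: 6, direction: up
Requests above: [8]
Requests below: [4, 5]
Moving up and requests lie above → nearest above is min([8]) = 8

Answer: 8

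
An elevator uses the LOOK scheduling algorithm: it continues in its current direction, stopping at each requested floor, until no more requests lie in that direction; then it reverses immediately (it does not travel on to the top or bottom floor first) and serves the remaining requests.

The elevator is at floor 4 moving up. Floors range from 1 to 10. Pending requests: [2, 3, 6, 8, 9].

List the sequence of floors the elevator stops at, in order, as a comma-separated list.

Answer: 6, 8, 9, 3, 2

Derivation:
Current: 4, moving UP
Serve above first (ascending): [6, 8, 9]
Then reverse, serve below (descending): [3, 2]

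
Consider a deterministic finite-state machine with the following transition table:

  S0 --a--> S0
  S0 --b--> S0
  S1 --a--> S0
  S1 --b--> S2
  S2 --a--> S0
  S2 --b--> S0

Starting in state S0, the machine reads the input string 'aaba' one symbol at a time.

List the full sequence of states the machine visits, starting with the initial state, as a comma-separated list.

Start: S0
  read 'a': S0 --a--> S0
  read 'a': S0 --a--> S0
  read 'b': S0 --b--> S0
  read 'a': S0 --a--> S0

Answer: S0, S0, S0, S0, S0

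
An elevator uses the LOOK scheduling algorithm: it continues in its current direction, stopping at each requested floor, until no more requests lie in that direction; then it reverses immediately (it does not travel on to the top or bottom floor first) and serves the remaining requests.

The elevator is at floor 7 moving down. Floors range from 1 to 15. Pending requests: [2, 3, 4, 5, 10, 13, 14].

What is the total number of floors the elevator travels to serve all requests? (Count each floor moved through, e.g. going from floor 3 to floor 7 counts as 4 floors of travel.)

Answer: 17

Derivation:
Start at floor 7 moving down, LOOK stop order: [5, 4, 3, 2, 10, 13, 14]
  7 → 5: |5-7| = 2, total = 2
  5 → 4: |4-5| = 1, total = 3
  4 → 3: |3-4| = 1, total = 4
  3 → 2: |2-3| = 1, total = 5
  2 → 10: |10-2| = 8, total = 13
  10 → 13: |13-10| = 3, total = 16
  13 → 14: |14-13| = 1, total = 17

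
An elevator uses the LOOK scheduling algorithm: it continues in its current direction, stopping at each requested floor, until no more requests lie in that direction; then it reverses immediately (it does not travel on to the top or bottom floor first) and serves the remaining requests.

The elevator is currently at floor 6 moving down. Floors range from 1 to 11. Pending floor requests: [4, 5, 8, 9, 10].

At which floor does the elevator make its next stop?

Answer: 5

Derivation:
Current floor: 6, direction: down
Requests above: [8, 9, 10]
Requests below: [4, 5]
Moving down and requests lie below → nearest below is max([4, 5]) = 5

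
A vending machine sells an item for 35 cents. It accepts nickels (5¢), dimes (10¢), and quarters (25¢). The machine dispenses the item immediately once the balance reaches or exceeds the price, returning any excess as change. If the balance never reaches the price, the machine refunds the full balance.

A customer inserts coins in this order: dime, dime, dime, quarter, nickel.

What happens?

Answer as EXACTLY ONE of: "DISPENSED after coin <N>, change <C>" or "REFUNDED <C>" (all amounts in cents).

Price: 35¢
Coin 1 (dime, 10¢): balance = 10¢
Coin 2 (dime, 10¢): balance = 20¢
Coin 3 (dime, 10¢): balance = 30¢
Coin 4 (quarter, 25¢): balance = 55¢
  → balance >= price → DISPENSE, change = 55 - 35 = 20¢

Answer: DISPENSED after coin 4, change 20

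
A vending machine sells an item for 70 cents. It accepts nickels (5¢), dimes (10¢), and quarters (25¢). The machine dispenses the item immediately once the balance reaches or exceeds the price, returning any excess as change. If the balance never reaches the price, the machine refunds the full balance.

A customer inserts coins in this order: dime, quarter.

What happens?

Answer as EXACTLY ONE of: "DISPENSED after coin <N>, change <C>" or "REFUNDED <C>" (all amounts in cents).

Price: 70¢
Coin 1 (dime, 10¢): balance = 10¢
Coin 2 (quarter, 25¢): balance = 35¢
All coins inserted, balance 35¢ < price 70¢ → REFUND 35¢

Answer: REFUNDED 35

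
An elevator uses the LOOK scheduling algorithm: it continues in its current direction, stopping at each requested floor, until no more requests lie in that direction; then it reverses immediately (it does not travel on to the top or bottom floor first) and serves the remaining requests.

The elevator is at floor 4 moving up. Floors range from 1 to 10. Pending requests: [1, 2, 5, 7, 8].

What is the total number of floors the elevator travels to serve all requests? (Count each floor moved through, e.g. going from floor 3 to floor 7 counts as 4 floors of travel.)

Start at floor 4 moving up, LOOK stop order: [5, 7, 8, 2, 1]
  4 → 5: |5-4| = 1, total = 1
  5 → 7: |7-5| = 2, total = 3
  7 → 8: |8-7| = 1, total = 4
  8 → 2: |2-8| = 6, total = 10
  2 → 1: |1-2| = 1, total = 11

Answer: 11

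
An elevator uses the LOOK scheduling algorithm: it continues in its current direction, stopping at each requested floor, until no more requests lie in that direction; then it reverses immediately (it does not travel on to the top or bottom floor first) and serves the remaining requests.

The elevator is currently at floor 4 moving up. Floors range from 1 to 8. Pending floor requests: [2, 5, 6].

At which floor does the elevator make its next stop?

Answer: 5

Derivation:
Current floor: 4, direction: up
Requests above: [5, 6]
Requests below: [2]
Moving up and requests lie above → nearest above is min([5, 6]) = 5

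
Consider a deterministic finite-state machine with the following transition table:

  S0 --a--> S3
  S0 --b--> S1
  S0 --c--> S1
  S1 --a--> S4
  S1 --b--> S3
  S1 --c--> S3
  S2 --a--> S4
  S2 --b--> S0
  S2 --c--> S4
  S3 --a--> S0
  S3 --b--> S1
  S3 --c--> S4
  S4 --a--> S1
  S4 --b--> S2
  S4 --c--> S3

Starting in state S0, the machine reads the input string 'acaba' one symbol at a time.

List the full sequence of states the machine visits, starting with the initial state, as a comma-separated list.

Answer: S0, S3, S4, S1, S3, S0

Derivation:
Start: S0
  read 'a': S0 --a--> S3
  read 'c': S3 --c--> S4
  read 'a': S4 --a--> S1
  read 'b': S1 --b--> S3
  read 'a': S3 --a--> S0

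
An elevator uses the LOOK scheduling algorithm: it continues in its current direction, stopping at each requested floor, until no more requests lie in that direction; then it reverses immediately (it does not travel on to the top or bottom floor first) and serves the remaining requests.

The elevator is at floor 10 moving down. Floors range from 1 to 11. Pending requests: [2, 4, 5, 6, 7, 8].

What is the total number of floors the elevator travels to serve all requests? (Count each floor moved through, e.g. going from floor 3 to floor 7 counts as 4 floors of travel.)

Start at floor 10 moving down, LOOK stop order: [8, 7, 6, 5, 4, 2]
  10 → 8: |8-10| = 2, total = 2
  8 → 7: |7-8| = 1, total = 3
  7 → 6: |6-7| = 1, total = 4
  6 → 5: |5-6| = 1, total = 5
  5 → 4: |4-5| = 1, total = 6
  4 → 2: |2-4| = 2, total = 8

Answer: 8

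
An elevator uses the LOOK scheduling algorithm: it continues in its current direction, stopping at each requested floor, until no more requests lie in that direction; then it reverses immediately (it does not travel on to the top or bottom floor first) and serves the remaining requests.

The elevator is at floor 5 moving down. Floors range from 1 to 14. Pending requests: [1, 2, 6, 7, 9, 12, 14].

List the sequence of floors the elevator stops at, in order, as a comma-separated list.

Current: 5, moving DOWN
Serve below first (descending): [2, 1]
Then reverse, serve above (ascending): [6, 7, 9, 12, 14]

Answer: 2, 1, 6, 7, 9, 12, 14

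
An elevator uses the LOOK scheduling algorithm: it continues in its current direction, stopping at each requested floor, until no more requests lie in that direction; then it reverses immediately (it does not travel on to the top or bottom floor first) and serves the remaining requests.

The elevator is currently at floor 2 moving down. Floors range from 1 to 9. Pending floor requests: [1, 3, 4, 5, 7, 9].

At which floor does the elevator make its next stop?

Answer: 1

Derivation:
Current floor: 2, direction: down
Requests above: [3, 4, 5, 7, 9]
Requests below: [1]
Moving down and requests lie below → nearest below is max([1]) = 1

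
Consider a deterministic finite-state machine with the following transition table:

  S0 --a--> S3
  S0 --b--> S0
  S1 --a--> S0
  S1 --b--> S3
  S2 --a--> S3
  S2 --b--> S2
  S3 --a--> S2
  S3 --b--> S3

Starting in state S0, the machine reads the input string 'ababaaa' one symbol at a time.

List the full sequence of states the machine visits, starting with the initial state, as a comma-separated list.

Answer: S0, S3, S3, S2, S2, S3, S2, S3

Derivation:
Start: S0
  read 'a': S0 --a--> S3
  read 'b': S3 --b--> S3
  read 'a': S3 --a--> S2
  read 'b': S2 --b--> S2
  read 'a': S2 --a--> S3
  read 'a': S3 --a--> S2
  read 'a': S2 --a--> S3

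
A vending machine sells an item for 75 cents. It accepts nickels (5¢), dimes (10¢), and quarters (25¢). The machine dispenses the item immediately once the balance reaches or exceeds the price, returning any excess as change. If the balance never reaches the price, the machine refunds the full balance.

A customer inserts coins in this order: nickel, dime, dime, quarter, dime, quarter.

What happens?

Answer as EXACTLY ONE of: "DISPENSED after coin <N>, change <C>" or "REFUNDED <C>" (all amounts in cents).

Answer: DISPENSED after coin 6, change 10

Derivation:
Price: 75¢
Coin 1 (nickel, 5¢): balance = 5¢
Coin 2 (dime, 10¢): balance = 15¢
Coin 3 (dime, 10¢): balance = 25¢
Coin 4 (quarter, 25¢): balance = 50¢
Coin 5 (dime, 10¢): balance = 60¢
Coin 6 (quarter, 25¢): balance = 85¢
  → balance >= price → DISPENSE, change = 85 - 75 = 10¢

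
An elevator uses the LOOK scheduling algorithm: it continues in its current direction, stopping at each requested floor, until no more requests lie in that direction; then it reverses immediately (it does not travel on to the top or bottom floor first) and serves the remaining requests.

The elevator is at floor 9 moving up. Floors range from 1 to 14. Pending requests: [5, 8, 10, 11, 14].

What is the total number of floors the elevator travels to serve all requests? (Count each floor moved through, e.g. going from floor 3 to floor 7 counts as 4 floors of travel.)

Answer: 14

Derivation:
Start at floor 9 moving up, LOOK stop order: [10, 11, 14, 8, 5]
  9 → 10: |10-9| = 1, total = 1
  10 → 11: |11-10| = 1, total = 2
  11 → 14: |14-11| = 3, total = 5
  14 → 8: |8-14| = 6, total = 11
  8 → 5: |5-8| = 3, total = 14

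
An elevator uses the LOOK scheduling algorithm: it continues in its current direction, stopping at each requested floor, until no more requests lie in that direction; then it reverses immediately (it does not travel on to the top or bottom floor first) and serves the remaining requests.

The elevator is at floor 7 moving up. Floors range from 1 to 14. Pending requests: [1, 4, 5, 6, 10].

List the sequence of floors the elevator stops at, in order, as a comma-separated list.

Current: 7, moving UP
Serve above first (ascending): [10]
Then reverse, serve below (descending): [6, 5, 4, 1]

Answer: 10, 6, 5, 4, 1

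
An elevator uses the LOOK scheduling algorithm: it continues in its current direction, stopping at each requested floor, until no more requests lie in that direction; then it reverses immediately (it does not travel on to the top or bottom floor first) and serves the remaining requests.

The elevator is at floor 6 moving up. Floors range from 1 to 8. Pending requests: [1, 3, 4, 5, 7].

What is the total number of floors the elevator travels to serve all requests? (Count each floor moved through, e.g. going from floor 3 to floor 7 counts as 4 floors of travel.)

Start at floor 6 moving up, LOOK stop order: [7, 5, 4, 3, 1]
  6 → 7: |7-6| = 1, total = 1
  7 → 5: |5-7| = 2, total = 3
  5 → 4: |4-5| = 1, total = 4
  4 → 3: |3-4| = 1, total = 5
  3 → 1: |1-3| = 2, total = 7

Answer: 7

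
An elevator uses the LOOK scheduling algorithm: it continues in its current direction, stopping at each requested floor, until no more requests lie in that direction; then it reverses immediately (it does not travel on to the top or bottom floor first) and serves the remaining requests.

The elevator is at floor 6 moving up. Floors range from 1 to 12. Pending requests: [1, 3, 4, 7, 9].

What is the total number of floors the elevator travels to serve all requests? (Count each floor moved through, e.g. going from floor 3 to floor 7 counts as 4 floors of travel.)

Start at floor 6 moving up, LOOK stop order: [7, 9, 4, 3, 1]
  6 → 7: |7-6| = 1, total = 1
  7 → 9: |9-7| = 2, total = 3
  9 → 4: |4-9| = 5, total = 8
  4 → 3: |3-4| = 1, total = 9
  3 → 1: |1-3| = 2, total = 11

Answer: 11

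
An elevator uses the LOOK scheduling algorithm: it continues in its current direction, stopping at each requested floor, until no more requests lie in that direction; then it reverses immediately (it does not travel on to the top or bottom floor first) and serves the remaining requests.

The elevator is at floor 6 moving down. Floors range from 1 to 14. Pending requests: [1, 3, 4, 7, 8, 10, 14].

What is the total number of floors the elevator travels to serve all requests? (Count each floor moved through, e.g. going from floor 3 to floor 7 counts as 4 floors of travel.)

Answer: 18

Derivation:
Start at floor 6 moving down, LOOK stop order: [4, 3, 1, 7, 8, 10, 14]
  6 → 4: |4-6| = 2, total = 2
  4 → 3: |3-4| = 1, total = 3
  3 → 1: |1-3| = 2, total = 5
  1 → 7: |7-1| = 6, total = 11
  7 → 8: |8-7| = 1, total = 12
  8 → 10: |10-8| = 2, total = 14
  10 → 14: |14-10| = 4, total = 18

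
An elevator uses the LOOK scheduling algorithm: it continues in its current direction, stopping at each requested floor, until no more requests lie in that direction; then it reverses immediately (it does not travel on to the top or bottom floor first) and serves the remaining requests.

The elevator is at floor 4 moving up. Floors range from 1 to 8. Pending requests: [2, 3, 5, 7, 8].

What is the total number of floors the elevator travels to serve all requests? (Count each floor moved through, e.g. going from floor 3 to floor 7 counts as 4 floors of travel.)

Start at floor 4 moving up, LOOK stop order: [5, 7, 8, 3, 2]
  4 → 5: |5-4| = 1, total = 1
  5 → 7: |7-5| = 2, total = 3
  7 → 8: |8-7| = 1, total = 4
  8 → 3: |3-8| = 5, total = 9
  3 → 2: |2-3| = 1, total = 10

Answer: 10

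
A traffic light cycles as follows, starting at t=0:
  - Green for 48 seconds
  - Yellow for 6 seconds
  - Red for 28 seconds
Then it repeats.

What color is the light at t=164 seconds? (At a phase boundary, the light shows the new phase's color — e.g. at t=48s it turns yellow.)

Cycle length = 48 + 6 + 28 = 82s
t = 164, phase_t = 164 mod 82 = 0
0 < 48 (green end) → GREEN

Answer: green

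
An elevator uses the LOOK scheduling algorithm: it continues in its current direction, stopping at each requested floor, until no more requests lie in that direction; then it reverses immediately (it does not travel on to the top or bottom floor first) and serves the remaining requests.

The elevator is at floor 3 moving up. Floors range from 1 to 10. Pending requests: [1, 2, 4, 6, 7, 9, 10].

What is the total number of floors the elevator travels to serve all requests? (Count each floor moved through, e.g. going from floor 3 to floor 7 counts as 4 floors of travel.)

Start at floor 3 moving up, LOOK stop order: [4, 6, 7, 9, 10, 2, 1]
  3 → 4: |4-3| = 1, total = 1
  4 → 6: |6-4| = 2, total = 3
  6 → 7: |7-6| = 1, total = 4
  7 → 9: |9-7| = 2, total = 6
  9 → 10: |10-9| = 1, total = 7
  10 → 2: |2-10| = 8, total = 15
  2 → 1: |1-2| = 1, total = 16

Answer: 16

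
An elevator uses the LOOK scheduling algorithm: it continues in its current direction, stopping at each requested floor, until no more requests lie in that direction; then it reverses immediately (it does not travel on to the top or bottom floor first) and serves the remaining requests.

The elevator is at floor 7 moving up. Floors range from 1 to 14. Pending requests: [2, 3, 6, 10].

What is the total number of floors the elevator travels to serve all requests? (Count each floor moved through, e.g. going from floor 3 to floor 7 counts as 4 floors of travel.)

Start at floor 7 moving up, LOOK stop order: [10, 6, 3, 2]
  7 → 10: |10-7| = 3, total = 3
  10 → 6: |6-10| = 4, total = 7
  6 → 3: |3-6| = 3, total = 10
  3 → 2: |2-3| = 1, total = 11

Answer: 11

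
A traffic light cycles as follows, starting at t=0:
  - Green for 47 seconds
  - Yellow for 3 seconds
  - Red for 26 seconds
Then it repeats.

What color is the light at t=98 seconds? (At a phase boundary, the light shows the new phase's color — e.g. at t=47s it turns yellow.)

Answer: green

Derivation:
Cycle length = 47 + 3 + 26 = 76s
t = 98, phase_t = 98 mod 76 = 22
22 < 47 (green end) → GREEN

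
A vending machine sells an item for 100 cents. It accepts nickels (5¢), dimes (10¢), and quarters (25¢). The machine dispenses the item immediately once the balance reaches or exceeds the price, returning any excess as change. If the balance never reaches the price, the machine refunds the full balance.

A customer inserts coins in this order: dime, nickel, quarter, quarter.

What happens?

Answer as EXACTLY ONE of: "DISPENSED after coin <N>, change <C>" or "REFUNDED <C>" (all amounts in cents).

Price: 100¢
Coin 1 (dime, 10¢): balance = 10¢
Coin 2 (nickel, 5¢): balance = 15¢
Coin 3 (quarter, 25¢): balance = 40¢
Coin 4 (quarter, 25¢): balance = 65¢
All coins inserted, balance 65¢ < price 100¢ → REFUND 65¢

Answer: REFUNDED 65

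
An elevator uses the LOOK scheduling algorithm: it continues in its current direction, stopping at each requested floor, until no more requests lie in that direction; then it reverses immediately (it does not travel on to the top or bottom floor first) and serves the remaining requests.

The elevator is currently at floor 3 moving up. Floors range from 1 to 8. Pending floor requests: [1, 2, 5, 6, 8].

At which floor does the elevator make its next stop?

Answer: 5

Derivation:
Current floor: 3, direction: up
Requests above: [5, 6, 8]
Requests below: [1, 2]
Moving up and requests lie above → nearest above is min([5, 6, 8]) = 5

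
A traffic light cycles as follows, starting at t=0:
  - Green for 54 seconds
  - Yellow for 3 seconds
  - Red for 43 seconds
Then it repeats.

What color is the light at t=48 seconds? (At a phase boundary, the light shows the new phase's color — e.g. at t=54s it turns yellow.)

Cycle length = 54 + 3 + 43 = 100s
t = 48, phase_t = 48 mod 100 = 48
48 < 54 (green end) → GREEN

Answer: green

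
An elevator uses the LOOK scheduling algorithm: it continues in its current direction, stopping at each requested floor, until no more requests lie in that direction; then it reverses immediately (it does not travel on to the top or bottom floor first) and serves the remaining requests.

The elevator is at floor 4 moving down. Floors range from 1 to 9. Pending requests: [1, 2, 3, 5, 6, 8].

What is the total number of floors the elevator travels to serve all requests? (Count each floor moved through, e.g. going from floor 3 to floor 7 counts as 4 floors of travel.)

Start at floor 4 moving down, LOOK stop order: [3, 2, 1, 5, 6, 8]
  4 → 3: |3-4| = 1, total = 1
  3 → 2: |2-3| = 1, total = 2
  2 → 1: |1-2| = 1, total = 3
  1 → 5: |5-1| = 4, total = 7
  5 → 6: |6-5| = 1, total = 8
  6 → 8: |8-6| = 2, total = 10

Answer: 10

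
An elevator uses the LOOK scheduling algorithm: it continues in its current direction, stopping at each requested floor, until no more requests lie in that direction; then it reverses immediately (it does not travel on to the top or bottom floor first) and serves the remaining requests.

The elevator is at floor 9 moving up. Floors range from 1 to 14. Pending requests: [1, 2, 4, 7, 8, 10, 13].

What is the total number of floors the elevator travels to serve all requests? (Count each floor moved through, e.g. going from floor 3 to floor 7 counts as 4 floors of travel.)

Answer: 16

Derivation:
Start at floor 9 moving up, LOOK stop order: [10, 13, 8, 7, 4, 2, 1]
  9 → 10: |10-9| = 1, total = 1
  10 → 13: |13-10| = 3, total = 4
  13 → 8: |8-13| = 5, total = 9
  8 → 7: |7-8| = 1, total = 10
  7 → 4: |4-7| = 3, total = 13
  4 → 2: |2-4| = 2, total = 15
  2 → 1: |1-2| = 1, total = 16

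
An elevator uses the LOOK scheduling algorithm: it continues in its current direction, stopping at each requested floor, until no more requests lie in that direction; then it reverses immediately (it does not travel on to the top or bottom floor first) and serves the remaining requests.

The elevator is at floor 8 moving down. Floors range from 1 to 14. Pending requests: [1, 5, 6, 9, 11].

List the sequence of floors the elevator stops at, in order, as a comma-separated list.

Answer: 6, 5, 1, 9, 11

Derivation:
Current: 8, moving DOWN
Serve below first (descending): [6, 5, 1]
Then reverse, serve above (ascending): [9, 11]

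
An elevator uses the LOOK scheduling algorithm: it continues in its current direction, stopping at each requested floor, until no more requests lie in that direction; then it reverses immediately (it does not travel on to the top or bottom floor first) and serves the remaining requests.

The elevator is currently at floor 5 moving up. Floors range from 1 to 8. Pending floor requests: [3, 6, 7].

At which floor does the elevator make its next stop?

Current floor: 5, direction: up
Requests above: [6, 7]
Requests below: [3]
Moving up and requests lie above → nearest above is min([6, 7]) = 6

Answer: 6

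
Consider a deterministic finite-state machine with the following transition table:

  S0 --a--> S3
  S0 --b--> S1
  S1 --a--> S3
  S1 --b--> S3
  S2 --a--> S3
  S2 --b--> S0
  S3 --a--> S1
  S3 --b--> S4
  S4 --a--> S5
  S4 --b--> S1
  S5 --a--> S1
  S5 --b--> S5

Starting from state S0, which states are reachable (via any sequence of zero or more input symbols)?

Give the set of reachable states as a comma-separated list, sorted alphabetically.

Answer: S0, S1, S3, S4, S5

Derivation:
BFS from S0:
  visit S0: S0--a-->S3 (new), S0--b-->S1 (new)
  visit S3: S3--a-->S1 (seen), S3--b-->S4 (new)
  visit S1: S1--a-->S3 (seen), S1--b-->S3 (seen)
  visit S4: S4--a-->S5 (new), S4--b-->S1 (seen)
  visit S5: S5--a-->S1 (seen), S5--b-->S5 (seen)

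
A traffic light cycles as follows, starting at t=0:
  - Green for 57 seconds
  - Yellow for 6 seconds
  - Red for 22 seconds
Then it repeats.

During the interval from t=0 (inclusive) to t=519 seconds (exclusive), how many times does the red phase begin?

Answer: 6

Derivation:
Cycle = 57+6+22 = 85s
red phase starts at t = k*85 + 63 for k=0,1,2,...
Need k*85+63 < 519 → k < 5.365
k ∈ {0, ..., 5} → 6 starts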